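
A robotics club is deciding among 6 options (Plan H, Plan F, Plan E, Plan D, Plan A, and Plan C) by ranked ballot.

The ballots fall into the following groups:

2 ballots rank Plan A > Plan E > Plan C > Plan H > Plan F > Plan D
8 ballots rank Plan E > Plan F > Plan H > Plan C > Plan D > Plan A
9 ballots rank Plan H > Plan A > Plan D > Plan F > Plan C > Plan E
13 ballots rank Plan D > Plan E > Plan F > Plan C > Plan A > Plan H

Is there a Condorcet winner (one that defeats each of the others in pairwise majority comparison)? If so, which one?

Head-to-head results (32 voters total):
Plan H vs Plan F: Plan F wins 21–11.
Plan H vs Plan E: Plan E wins 23–9.
Plan H vs Plan D: Plan H wins 19–13.
Plan H vs Plan A: Plan H wins 17–15.
Plan H vs Plan C: Plan H wins 17–15.
Plan F vs Plan E: Plan E wins 23–9.
Plan F vs Plan D: Plan D wins 22–10.
Plan F vs Plan A: Plan F wins 21–11.
Plan F vs Plan C: Plan F wins 30–2.
Plan E vs Plan D: Plan D wins 22–10.
Plan E vs Plan A: Plan E wins 21–11.
Plan E vs Plan C: Plan E wins 23–9.
Plan D vs Plan A: Plan D wins 21–11.
Plan D vs Plan C: Plan D wins 22–10.
Plan A vs Plan C: Plan C wins 21–11.
No candidate beats all others: Plan H beats Plan D beats Plan F beats Plan H, a majority cycle.

None — there is no Condorcet winner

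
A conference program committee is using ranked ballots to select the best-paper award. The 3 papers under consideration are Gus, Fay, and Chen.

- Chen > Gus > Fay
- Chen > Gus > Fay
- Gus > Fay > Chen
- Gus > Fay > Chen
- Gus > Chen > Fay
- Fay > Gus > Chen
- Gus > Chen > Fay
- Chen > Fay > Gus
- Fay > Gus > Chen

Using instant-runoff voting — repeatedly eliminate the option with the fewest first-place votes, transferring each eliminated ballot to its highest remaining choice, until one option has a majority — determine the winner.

Round 1: Gus 4, Chen 3, Fay 2. Fay has the fewest and is eliminated.
Round 2: Gus 6, Chen 3. Gus has a majority.

Gus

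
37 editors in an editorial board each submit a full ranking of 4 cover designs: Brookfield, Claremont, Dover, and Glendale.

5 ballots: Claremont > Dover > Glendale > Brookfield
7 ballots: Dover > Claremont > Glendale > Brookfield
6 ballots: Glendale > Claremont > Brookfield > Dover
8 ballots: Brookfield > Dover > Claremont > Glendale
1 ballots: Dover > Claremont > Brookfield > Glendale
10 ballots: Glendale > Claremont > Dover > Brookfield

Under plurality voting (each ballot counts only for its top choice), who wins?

First-place vote totals:
  Brookfield: 8
  Claremont: 5
  Dover: 8
  Glendale: 16
Glendale has the most first-place votes.

Glendale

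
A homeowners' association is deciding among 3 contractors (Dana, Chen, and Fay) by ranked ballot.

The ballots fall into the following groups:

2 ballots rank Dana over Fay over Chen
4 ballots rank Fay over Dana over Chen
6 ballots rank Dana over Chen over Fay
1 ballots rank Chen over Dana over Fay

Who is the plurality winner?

Dana

First-place vote totals:
  Dana: 8
  Chen: 1
  Fay: 4
Dana has the most first-place votes.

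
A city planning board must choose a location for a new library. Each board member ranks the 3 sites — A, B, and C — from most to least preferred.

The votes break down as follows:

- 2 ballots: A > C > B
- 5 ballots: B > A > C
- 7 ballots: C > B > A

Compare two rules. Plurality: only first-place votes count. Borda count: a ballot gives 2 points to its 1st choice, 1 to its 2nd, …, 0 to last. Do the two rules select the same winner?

Plurality first-place counts: A 2, B 5, C 7 → C.
Borda totals: A 9, B 17, C 16 → B.
The two rules disagree: plurality picks C, Borda picks B.

No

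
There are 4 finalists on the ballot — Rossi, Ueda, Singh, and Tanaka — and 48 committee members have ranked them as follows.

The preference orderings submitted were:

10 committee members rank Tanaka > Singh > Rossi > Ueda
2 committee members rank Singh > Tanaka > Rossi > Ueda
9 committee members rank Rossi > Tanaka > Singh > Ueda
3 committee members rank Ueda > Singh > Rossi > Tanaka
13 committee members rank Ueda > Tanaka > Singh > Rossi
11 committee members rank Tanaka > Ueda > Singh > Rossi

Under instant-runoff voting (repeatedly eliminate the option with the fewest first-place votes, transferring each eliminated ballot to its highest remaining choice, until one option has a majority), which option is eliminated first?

Round 1: Tanaka 21, Ueda 16, Rossi 9, Singh 2. Singh has the fewest and is eliminated.
Round 2: Tanaka 23, Ueda 16, Rossi 9. Rossi has the fewest and is eliminated.
Round 3: Tanaka 32, Ueda 16. Tanaka has a majority.

Singh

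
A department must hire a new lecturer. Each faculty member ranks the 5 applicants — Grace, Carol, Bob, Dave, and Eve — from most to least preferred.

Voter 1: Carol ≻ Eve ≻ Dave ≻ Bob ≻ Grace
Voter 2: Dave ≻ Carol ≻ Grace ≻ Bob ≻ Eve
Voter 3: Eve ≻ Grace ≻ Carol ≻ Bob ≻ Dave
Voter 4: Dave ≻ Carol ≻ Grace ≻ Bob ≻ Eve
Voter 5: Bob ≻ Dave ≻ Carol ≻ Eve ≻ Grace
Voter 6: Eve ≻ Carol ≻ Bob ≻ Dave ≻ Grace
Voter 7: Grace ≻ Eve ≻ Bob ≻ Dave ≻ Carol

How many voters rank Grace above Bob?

Ballots ranking Grace above Bob: 4.
Ballots ranking Bob above Grace: 3.
So 4 of 7 voters prefer Grace to Bob.

4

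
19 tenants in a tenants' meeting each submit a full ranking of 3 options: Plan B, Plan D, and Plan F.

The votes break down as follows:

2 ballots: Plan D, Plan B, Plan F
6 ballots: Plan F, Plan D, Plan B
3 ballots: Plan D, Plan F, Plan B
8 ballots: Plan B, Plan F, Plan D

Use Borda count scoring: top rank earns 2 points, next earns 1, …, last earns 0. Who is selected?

Borda scores:
  Plan B: 2·1 + 6·0 + 3·0 + 8·2 = 18
  Plan D: 2·2 + 6·1 + 3·2 + 8·0 = 16
  Plan F: 2·0 + 6·2 + 3·1 + 8·1 = 23
Plan F has the highest total.

Plan F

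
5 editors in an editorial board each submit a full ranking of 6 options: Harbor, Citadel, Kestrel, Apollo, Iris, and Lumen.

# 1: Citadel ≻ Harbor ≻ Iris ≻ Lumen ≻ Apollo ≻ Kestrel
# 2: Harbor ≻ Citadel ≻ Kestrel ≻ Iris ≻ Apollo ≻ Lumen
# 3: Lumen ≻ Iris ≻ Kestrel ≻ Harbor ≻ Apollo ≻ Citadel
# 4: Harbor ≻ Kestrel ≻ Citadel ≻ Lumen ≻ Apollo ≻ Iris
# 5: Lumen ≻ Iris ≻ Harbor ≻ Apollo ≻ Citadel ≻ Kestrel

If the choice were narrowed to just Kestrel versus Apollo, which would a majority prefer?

Ballots ranking Kestrel above Apollo: 3.
Ballots ranking Apollo above Kestrel: 2.
Kestrel wins the head-to-head, 3–2.

Kestrel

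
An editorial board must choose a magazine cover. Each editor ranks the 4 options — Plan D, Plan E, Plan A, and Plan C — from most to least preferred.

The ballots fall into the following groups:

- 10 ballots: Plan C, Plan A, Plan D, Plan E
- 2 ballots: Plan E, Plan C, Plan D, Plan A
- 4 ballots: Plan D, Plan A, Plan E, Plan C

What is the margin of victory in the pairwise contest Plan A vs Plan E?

12

Ballots ranking Plan A above Plan E: 10+4 = 14.
Ballots ranking Plan E above Plan A: 2.
Plan A wins 14–2, a margin of 12.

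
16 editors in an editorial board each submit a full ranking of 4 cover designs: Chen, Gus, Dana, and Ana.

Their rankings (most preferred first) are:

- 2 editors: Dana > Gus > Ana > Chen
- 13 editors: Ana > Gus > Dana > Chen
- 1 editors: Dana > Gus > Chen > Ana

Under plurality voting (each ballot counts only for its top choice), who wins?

First-place vote totals:
  Chen: 0
  Gus: 0
  Dana: 3
  Ana: 13
Ana has the most first-place votes.

Ana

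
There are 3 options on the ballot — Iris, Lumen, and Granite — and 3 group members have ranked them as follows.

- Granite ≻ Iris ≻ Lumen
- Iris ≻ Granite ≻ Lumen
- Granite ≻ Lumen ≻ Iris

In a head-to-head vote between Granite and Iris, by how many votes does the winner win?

1

Ballots ranking Granite above Iris: 2.
Ballots ranking Iris above Granite: 1.
Granite wins 2–1, a margin of 1.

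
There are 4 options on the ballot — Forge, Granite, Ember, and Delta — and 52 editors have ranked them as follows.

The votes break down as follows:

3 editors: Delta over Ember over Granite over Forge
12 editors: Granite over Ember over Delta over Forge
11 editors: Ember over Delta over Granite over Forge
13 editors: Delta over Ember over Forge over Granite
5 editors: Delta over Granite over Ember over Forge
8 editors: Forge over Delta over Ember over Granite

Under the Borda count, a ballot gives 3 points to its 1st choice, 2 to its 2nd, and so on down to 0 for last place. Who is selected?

Delta

Borda scores:
  Forge: 3·0 + 12·0 + 11·0 + 13·1 + 5·0 + 8·3 = 37
  Granite: 3·1 + 12·3 + 11·1 + 13·0 + 5·2 + 8·0 = 60
  Ember: 3·2 + 12·2 + 11·3 + 13·2 + 5·1 + 8·1 = 102
  Delta: 3·3 + 12·1 + 11·2 + 13·3 + 5·3 + 8·2 = 113
Delta has the highest total.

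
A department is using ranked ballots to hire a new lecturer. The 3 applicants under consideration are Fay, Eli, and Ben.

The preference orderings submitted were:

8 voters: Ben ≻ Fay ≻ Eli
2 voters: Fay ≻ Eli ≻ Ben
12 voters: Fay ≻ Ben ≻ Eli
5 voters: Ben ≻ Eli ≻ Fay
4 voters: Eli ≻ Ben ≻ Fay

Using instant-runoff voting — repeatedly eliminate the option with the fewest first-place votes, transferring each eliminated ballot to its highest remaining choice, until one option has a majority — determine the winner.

Round 1: Fay 14, Ben 13, Eli 4. Eli has the fewest and is eliminated.
Round 2: Ben 17, Fay 14. Ben has a majority.

Ben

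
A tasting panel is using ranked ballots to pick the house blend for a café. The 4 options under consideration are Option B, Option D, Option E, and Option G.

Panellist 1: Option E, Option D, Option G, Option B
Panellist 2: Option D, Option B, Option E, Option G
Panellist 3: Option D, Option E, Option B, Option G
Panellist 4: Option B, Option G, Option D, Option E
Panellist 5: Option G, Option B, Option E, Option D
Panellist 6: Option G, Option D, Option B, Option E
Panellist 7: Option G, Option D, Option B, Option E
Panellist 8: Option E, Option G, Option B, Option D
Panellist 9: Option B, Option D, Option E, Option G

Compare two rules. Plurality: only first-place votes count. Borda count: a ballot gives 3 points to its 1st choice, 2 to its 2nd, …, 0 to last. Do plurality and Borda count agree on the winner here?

No

Plurality first-place counts: Option B 2, Option D 2, Option E 2, Option G 3 → Option G.
Borda totals: Option B 14, Option D 15, Option E 11, Option G 14 → Option D.
The two rules disagree: plurality picks Option G, Borda picks Option D.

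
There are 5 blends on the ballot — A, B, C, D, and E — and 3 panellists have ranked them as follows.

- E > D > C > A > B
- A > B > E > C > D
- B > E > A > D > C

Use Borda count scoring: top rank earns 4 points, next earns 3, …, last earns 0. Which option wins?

E

Borda scores:
  A: 1 + 4 + 2 = 7
  B: 0 + 3 + 4 = 7
  C: 2 + 1 + 0 = 3
  D: 3 + 0 + 1 = 4
  E: 4 + 2 + 3 = 9
E has the highest total.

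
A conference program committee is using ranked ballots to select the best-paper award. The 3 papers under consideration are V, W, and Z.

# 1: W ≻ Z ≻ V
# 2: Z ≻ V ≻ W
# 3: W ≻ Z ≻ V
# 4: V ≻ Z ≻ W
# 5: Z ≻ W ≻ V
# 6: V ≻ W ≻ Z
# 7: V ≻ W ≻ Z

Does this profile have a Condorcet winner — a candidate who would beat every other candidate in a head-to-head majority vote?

No

Head-to-head results (7 voters total):
V vs W: V wins 4–3.
V vs Z: Z wins 4–3.
W vs Z: W wins 4–3.
No candidate beats all others: V beats W beats Z beats V, a majority cycle.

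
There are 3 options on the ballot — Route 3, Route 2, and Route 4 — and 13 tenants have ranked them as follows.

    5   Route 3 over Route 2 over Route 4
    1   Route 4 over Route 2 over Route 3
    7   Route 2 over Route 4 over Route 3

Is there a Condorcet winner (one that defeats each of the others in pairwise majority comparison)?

Head-to-head results (13 voters total):
Route 3 vs Route 2: Route 2 wins 8–5.
Route 3 vs Route 4: Route 4 wins 8–5.
Route 2 vs Route 4: Route 2 wins 12–1.
Route 2 beats each rival — Route 3 (8–5), Route 4 (12–1) — so Route 2 is the Condorcet winner.

Yes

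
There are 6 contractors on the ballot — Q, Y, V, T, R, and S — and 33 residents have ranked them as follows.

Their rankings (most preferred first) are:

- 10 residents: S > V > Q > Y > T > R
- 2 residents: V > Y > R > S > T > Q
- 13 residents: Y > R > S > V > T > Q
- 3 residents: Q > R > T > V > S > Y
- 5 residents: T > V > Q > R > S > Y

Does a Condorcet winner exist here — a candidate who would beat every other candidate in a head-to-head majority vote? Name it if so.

Head-to-head results (33 voters total):
Q vs Y: Q wins 18–15.
Q vs V: V wins 30–3.
Q vs T: T wins 20–13.
Q vs R: Q wins 18–15.
Q vs S: S wins 25–8.
Y vs V: V wins 20–13.
Y vs T: Y wins 25–8.
Y vs R: Y wins 25–8.
Y vs S: S wins 18–15.
V vs T: V wins 25–8.
V vs R: V wins 17–16.
V vs S: S wins 23–10.
T vs R: R wins 18–15.
T vs S: S wins 25–8.
R vs S: R wins 23–10.
No candidate beats all others: Q beats Y beats T beats Q, a majority cycle.

None — there is no Condorcet winner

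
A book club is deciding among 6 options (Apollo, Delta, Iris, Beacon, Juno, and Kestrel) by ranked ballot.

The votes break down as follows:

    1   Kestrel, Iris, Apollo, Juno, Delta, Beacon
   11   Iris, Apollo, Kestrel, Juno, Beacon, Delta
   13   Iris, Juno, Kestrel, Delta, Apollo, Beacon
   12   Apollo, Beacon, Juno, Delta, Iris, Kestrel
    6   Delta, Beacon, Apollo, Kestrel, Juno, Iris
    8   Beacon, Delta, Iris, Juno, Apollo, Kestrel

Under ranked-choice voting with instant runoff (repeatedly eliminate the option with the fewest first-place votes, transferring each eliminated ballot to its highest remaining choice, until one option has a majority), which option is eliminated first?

Round 1: Iris 24, Apollo 12, Beacon 8, Delta 6, Kestrel 1, Juno 0. Juno has the fewest and is eliminated.
Round 2: Iris 24, Apollo 12, Beacon 8, Delta 6, Kestrel 1. Kestrel has the fewest and is eliminated.
Round 3: Iris 25, Apollo 12, Beacon 8, Delta 6. Delta has the fewest and is eliminated.
Round 4: Iris 25, Beacon 14, Apollo 12. Apollo has the fewest and is eliminated.
Round 5: Beacon 26, Iris 25. Beacon has a majority.

Juno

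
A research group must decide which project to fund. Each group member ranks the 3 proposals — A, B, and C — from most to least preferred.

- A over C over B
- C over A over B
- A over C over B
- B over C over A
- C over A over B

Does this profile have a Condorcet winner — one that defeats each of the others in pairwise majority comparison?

Head-to-head results (5 voters total):
A vs B: A wins 4–1.
A vs C: C wins 3–2.
B vs C: C wins 4–1.
C beats each rival — A (3–2), B (4–1) — so C is the Condorcet winner.

Yes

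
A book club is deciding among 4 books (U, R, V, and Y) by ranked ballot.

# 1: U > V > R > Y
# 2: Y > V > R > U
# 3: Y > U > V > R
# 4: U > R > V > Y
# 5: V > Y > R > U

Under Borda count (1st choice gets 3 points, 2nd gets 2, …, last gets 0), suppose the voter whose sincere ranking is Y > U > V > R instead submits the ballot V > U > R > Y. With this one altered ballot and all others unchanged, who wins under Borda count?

Borda totals with the altered ballot: U 8, R 6, V 11, Y 5.
The winner is unchanged: still V.

V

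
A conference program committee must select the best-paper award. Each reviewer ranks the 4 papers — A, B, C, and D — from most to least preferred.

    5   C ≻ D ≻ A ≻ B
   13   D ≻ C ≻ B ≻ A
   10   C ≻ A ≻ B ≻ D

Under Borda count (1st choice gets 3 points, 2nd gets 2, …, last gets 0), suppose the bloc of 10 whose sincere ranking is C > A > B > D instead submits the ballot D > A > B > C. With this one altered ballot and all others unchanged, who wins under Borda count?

D

Borda totals with the altered ballot: A 25, B 23, C 41, D 79.
The switch changes the winner from C to D.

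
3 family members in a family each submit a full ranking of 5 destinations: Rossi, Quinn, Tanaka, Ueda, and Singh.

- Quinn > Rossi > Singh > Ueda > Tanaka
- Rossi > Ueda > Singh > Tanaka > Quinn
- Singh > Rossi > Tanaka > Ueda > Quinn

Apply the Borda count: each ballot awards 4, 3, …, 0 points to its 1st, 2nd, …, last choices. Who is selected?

Borda scores:
  Rossi: 3 + 4 + 3 = 10
  Quinn: 4 + 0 + 0 = 4
  Tanaka: 0 + 1 + 2 = 3
  Ueda: 1 + 3 + 1 = 5
  Singh: 2 + 2 + 4 = 8
Rossi has the highest total.

Rossi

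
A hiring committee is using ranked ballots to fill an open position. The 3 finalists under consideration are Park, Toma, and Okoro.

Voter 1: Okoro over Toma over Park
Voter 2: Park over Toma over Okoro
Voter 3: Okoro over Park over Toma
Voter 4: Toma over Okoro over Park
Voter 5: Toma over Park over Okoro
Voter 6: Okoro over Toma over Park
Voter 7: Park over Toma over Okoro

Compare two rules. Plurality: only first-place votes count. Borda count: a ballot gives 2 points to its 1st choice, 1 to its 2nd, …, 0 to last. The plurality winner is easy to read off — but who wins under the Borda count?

Toma

Plurality first-place counts: Park 2, Toma 2, Okoro 3 → Okoro.
Borda totals: Park 6, Toma 8, Okoro 7 → Toma.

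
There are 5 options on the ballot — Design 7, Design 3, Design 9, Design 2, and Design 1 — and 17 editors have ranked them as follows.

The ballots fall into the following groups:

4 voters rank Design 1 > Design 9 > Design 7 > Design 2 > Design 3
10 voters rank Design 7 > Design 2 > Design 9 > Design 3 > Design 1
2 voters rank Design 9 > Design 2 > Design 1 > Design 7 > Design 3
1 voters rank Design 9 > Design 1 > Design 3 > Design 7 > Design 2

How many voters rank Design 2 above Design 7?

Ballots ranking Design 2 above Design 7: 2.
Ballots ranking Design 7 above Design 2: 4+10+1 = 15.
So 2 of 17 voters prefer Design 2 to Design 7.

2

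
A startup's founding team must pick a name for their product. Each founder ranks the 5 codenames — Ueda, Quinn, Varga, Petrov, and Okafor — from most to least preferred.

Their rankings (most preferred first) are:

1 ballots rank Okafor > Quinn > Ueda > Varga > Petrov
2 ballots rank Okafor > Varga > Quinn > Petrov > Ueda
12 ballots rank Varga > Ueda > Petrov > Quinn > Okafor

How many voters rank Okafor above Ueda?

Ballots ranking Okafor above Ueda: 1+2 = 3.
Ballots ranking Ueda above Okafor: 12.
So 3 of 15 voters prefer Okafor to Ueda.

3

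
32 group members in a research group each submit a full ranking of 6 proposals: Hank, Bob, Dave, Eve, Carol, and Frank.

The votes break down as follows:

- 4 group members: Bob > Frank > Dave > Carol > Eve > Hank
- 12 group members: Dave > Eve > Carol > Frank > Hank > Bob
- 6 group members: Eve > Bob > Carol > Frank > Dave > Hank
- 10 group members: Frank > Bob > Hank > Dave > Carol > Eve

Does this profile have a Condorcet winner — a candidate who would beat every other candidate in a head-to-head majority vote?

No

Head-to-head results (32 voters total):
Hank vs Bob: Bob wins 20–12.
Hank vs Dave: Dave wins 22–10.
Hank vs Eve: Eve wins 22–10.
Hank vs Carol: Carol wins 22–10.
Hank vs Frank: Frank wins 32–0.
Bob vs Dave: Bob wins 20–12.
Bob vs Eve: Eve wins 18–14.
Bob vs Carol: Bob wins 20–12.
Bob vs Frank: Frank wins 22–10.
Dave vs Eve: Dave wins 26–6.
Dave vs Carol: Dave wins 26–6.
Dave vs Frank: Frank wins 20–12.
Eve vs Carol: Eve wins 18–14.
Eve vs Frank: Eve wins 18–14.
Carol vs Frank: Carol wins 18–14.
No candidate beats all others: Bob beats Dave beats Eve beats Bob, a majority cycle.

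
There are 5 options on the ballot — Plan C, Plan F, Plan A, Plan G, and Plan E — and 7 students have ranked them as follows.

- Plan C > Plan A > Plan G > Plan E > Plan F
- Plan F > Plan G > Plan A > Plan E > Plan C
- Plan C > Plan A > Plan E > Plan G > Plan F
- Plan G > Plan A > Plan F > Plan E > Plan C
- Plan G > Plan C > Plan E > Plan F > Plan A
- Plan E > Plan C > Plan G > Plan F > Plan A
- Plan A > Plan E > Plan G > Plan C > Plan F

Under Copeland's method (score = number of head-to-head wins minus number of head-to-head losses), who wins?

Pairwise results:
  Plan C vs Plan F: Plan C wins 5–2.
  Plan C vs Plan A: Plan C wins 4–3.
  Plan C vs Plan G: Plan G wins 4–3.
  Plan C vs Plan E: Plan E wins 4–3.
  Plan F vs Plan A: Plan A wins 4–3.
  Plan F vs Plan G: Plan G wins 6–1.
  Plan F vs Plan E: Plan E wins 5–2.
  Plan A vs Plan G: Plan G wins 4–3.
  Plan A vs Plan E: Plan A wins 5–2.
  Plan G vs Plan E: Plan G wins 4–3.
Copeland scores (wins − losses):
  Plan C: 2 − 2 = 0
  Plan F: 0 − 4 = -4
  Plan A: 2 − 2 = 0
  Plan G: 4 − 0 = 4
  Plan E: 2 − 2 = 0
Plan G has the best Copeland score.

Plan G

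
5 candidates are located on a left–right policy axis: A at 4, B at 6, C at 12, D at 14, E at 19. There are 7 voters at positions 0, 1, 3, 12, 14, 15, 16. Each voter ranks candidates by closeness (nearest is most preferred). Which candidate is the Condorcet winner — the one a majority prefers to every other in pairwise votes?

C

With single-peaked preferences on a line, the Condorcet winner is the candidate closest to the median voter.
The median voter (position 12) is closest to C at 12.
Check: C vs B — voters closer to C: 4 of 7.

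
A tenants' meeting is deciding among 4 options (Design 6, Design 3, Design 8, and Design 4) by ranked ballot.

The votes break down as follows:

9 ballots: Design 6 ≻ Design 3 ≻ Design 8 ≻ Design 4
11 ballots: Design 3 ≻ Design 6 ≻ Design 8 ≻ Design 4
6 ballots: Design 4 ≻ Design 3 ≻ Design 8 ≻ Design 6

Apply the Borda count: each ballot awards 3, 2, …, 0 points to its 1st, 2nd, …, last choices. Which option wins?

Design 3

Borda scores:
  Design 6: 9·3 + 11·2 + 6·0 = 49
  Design 3: 9·2 + 11·3 + 6·2 = 63
  Design 8: 9·1 + 11·1 + 6·1 = 26
  Design 4: 9·0 + 11·0 + 6·3 = 18
Design 3 has the highest total.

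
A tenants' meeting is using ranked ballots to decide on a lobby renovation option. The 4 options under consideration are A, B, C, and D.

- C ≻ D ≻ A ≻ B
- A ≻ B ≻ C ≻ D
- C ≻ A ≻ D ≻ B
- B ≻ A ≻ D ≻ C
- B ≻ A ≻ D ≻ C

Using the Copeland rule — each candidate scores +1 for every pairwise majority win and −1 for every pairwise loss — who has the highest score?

Pairwise results:
  A vs B: A wins 3–2.
  A vs C: A wins 3–2.
  A vs D: A wins 4–1.
  B vs C: B wins 3–2.
  B vs D: B wins 3–2.
  C vs D: C wins 3–2.
Copeland scores (wins − losses):
  A: 3 − 0 = 3
  B: 2 − 1 = 1
  C: 1 − 2 = -1
  D: 0 − 3 = -3
A has the best Copeland score.

A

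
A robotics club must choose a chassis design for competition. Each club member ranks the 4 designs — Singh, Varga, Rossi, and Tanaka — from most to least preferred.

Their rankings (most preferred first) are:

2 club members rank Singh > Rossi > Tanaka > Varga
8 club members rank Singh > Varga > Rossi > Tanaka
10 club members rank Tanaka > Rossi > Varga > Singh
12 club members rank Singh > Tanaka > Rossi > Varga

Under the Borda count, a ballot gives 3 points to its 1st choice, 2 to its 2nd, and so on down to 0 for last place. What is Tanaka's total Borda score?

56

Borda scores:
  Singh: 2·3 + 8·3 + 10·0 + 12·3 = 66
  Varga: 2·0 + 8·2 + 10·1 + 12·0 = 26
  Rossi: 2·2 + 8·1 + 10·2 + 12·1 = 44
  Tanaka: 2·1 + 8·0 + 10·3 + 12·2 = 56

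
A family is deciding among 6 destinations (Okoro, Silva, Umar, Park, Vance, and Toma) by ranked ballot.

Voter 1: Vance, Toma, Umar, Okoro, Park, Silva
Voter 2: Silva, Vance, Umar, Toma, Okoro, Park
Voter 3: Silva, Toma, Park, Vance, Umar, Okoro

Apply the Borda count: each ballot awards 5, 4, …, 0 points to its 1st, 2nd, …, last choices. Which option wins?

Borda scores:
  Okoro: 2 + 1 + 0 = 3
  Silva: 0 + 5 + 5 = 10
  Umar: 3 + 3 + 1 = 7
  Park: 1 + 0 + 3 = 4
  Vance: 5 + 4 + 2 = 11
  Toma: 4 + 2 + 4 = 10
Vance has the highest total.

Vance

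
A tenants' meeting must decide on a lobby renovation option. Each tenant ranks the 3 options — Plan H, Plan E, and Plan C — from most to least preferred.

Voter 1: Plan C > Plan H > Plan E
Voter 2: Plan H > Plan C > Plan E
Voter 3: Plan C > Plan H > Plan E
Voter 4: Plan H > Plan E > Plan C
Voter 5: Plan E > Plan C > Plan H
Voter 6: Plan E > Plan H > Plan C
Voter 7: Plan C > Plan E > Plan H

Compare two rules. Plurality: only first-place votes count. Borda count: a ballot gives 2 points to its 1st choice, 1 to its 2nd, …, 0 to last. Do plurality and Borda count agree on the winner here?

Plurality first-place counts: Plan H 2, Plan E 2, Plan C 3 → Plan C.
Borda totals: Plan H 7, Plan E 6, Plan C 8 → Plan C.
The two rules agree on Plan C.

Yes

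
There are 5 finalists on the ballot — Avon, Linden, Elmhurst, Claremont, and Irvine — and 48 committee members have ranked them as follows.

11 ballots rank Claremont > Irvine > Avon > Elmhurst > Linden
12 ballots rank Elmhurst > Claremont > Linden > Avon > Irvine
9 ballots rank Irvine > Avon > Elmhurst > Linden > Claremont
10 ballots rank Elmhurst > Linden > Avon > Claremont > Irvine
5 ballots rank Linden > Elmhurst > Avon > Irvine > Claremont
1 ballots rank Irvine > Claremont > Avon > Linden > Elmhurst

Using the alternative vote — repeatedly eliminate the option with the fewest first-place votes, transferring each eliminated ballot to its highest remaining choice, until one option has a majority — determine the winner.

Elmhurst

Round 1: Elmhurst 22, Claremont 11, Irvine 10, Linden 5, Avon 0. Avon has the fewest and is eliminated.
Round 2: Elmhurst 22, Claremont 11, Irvine 10, Linden 5. Linden has the fewest and is eliminated.
Round 3: Elmhurst 27, Claremont 11, Irvine 10. Elmhurst has a majority.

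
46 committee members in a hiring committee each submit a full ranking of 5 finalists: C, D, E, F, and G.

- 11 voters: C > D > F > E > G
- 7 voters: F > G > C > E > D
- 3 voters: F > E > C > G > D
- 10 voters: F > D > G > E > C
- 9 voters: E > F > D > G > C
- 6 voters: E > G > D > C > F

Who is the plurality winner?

F

First-place vote totals:
  C: 11
  D: 0
  E: 15
  F: 20
  G: 0
F has the most first-place votes.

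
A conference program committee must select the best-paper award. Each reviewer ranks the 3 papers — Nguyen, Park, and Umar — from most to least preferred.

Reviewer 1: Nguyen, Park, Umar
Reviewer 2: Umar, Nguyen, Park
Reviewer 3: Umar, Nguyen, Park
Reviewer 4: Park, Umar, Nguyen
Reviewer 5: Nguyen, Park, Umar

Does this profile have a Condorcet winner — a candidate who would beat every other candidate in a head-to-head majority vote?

No

Head-to-head results (5 voters total):
Nguyen vs Park: Nguyen wins 4–1.
Nguyen vs Umar: Umar wins 3–2.
Park vs Umar: Park wins 3–2.
No candidate beats all others: Nguyen beats Park beats Umar beats Nguyen, a majority cycle.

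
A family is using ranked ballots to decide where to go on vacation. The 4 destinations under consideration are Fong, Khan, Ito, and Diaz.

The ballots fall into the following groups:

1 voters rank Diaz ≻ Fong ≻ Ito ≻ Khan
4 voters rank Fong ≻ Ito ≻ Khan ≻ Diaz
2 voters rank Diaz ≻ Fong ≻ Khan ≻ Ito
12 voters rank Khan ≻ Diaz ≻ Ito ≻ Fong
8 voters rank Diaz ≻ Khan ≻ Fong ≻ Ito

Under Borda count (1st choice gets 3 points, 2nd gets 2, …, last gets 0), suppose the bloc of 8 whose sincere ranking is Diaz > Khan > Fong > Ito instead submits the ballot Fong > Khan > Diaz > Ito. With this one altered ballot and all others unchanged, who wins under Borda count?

Khan

Borda totals with the altered ballot: Fong 42, Khan 58, Ito 21, Diaz 41.
The winner is unchanged: still Khan.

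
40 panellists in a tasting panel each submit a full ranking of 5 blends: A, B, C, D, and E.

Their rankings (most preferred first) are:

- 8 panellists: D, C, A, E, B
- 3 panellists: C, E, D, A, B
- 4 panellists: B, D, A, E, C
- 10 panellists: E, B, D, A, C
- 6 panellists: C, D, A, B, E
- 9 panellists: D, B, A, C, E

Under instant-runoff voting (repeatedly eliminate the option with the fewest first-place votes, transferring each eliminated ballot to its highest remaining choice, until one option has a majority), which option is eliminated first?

Round 1: D 17, E 10, C 9, B 4, A 0. A has the fewest and is eliminated.
Round 2: D 17, E 10, C 9, B 4. B has the fewest and is eliminated.
Round 3: D 21, E 10, C 9. D has a majority.

A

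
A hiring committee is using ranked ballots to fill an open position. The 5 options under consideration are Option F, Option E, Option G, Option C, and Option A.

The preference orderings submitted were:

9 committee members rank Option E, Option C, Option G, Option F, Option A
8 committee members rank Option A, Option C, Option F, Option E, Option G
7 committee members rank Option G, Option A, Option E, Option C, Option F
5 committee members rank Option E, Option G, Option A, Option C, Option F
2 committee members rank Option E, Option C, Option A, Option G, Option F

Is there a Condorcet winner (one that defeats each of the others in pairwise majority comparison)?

Head-to-head results (31 voters total):
Option F vs Option E: Option E wins 23–8.
Option F vs Option G: Option G wins 23–8.
Option F vs Option C: Option C wins 31–0.
Option F vs Option A: Option A wins 22–9.
Option E vs Option G: Option E wins 24–7.
Option E vs Option C: Option E wins 23–8.
Option E vs Option A: Option E wins 16–15.
Option G vs Option C: Option C wins 19–12.
Option G vs Option A: Option G wins 21–10.
Option C vs Option A: Option A wins 20–11.
Option E beats each rival — Option F (23–8), Option G (24–7), Option C (23–8), Option A (16–15) — so Option E is the Condorcet winner.

Yes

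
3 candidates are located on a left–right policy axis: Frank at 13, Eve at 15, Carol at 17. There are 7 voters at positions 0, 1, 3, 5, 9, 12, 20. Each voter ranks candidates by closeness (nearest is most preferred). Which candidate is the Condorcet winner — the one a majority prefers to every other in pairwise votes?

With single-peaked preferences on a line, the Condorcet winner is the candidate closest to the median voter.
The median voter (position 5) is closest to Frank at 13.
Check: Frank vs Carol — voters closer to Frank: 6 of 7.

Frank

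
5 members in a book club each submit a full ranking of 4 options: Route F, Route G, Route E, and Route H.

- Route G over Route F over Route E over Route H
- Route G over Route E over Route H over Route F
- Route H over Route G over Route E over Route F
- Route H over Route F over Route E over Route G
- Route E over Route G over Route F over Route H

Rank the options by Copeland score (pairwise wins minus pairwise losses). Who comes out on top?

Route G

Pairwise results:
  Route F vs Route G: Route G wins 4–1.
  Route F vs Route E: Route E wins 3–2.
  Route F vs Route H: Route H wins 3–2.
  Route G vs Route E: Route G wins 3–2.
  Route G vs Route H: Route G wins 3–2.
  Route E vs Route H: Route E wins 3–2.
Copeland scores (wins − losses):
  Route F: 0 − 3 = -3
  Route G: 3 − 0 = 3
  Route E: 2 − 1 = 1
  Route H: 1 − 2 = -1
Route G has the best Copeland score.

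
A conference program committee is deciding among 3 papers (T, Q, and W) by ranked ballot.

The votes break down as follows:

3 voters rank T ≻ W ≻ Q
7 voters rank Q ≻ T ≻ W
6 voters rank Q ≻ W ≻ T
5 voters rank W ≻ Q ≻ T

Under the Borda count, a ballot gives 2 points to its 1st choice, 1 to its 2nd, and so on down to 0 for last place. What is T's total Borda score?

13

Borda scores:
  T: 3·2 + 7·1 + 6·0 + 5·0 = 13
  Q: 3·0 + 7·2 + 6·2 + 5·1 = 31
  W: 3·1 + 7·0 + 6·1 + 5·2 = 19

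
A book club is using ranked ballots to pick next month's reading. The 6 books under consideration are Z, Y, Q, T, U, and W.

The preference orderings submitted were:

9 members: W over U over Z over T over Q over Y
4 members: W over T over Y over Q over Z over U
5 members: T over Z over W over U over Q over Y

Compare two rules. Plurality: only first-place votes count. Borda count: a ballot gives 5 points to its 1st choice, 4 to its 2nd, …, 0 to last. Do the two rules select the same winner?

Plurality first-place counts: Z 0, Y 0, Q 0, T 5, U 0, W 13 → W.
Borda totals: Z 51, Y 12, Q 22, T 59, U 46, W 80 → W.
The two rules agree on W.

Yes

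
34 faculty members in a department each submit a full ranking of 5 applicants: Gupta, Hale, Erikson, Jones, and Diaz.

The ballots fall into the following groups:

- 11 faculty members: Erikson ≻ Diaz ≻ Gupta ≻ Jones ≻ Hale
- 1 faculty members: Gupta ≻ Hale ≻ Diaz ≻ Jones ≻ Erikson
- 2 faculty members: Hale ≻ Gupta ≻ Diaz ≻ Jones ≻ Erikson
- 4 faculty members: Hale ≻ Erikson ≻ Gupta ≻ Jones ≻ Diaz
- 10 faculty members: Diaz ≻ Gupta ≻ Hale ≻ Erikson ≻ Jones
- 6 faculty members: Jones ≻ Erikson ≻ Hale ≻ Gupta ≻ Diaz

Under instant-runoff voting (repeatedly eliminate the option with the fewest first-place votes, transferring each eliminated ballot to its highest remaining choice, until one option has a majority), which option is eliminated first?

Round 1: Erikson 11, Diaz 10, Hale 6, Jones 6, Gupta 1. Gupta has the fewest and is eliminated.
Round 2: Erikson 11, Diaz 10, Hale 7, Jones 6. Jones has the fewest and is eliminated.
Round 3: Erikson 17, Diaz 10, Hale 7. Hale has the fewest and is eliminated.
Round 4: Erikson 21, Diaz 13. Erikson has a majority.

Gupta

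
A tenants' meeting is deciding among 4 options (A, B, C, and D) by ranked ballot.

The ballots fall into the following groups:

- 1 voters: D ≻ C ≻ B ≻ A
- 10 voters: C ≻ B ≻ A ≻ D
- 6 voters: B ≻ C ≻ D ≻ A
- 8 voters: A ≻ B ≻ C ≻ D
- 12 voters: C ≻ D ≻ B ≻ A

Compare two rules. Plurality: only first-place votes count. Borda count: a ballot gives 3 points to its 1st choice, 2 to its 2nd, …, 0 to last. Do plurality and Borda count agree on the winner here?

Plurality first-place counts: A 8, B 6, C 22, D 1 → C.
Borda totals: A 34, B 67, C 88, D 33 → C.
The two rules agree on C.

Yes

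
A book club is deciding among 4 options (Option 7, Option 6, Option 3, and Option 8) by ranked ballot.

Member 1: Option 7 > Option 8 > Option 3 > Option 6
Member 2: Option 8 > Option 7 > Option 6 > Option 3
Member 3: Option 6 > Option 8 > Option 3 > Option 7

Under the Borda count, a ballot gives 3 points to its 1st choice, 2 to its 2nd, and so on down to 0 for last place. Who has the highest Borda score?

Borda scores:
  Option 7: 3 + 2 + 0 = 5
  Option 6: 0 + 1 + 3 = 4
  Option 3: 1 + 0 + 1 = 2
  Option 8: 2 + 3 + 2 = 7
Option 8 has the highest total.

Option 8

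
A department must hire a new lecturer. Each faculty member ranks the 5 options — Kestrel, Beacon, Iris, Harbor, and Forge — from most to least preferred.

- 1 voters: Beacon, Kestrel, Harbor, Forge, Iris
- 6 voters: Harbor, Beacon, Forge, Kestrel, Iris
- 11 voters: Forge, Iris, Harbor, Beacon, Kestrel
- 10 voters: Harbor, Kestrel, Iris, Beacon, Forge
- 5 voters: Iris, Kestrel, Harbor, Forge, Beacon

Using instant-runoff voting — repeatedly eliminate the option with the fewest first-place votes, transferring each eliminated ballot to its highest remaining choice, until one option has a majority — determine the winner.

Harbor

Round 1: Harbor 16, Forge 11, Iris 5, Beacon 1, Kestrel 0. Kestrel has the fewest and is eliminated.
Round 2: Harbor 16, Forge 11, Iris 5, Beacon 1. Beacon has the fewest and is eliminated.
Round 3: Harbor 17, Forge 11, Iris 5. Harbor has a majority.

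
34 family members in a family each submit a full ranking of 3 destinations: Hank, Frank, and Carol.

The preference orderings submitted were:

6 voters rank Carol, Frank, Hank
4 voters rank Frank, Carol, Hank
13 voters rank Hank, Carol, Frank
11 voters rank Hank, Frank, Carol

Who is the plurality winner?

First-place vote totals:
  Hank: 24
  Frank: 4
  Carol: 6
Hank has the most first-place votes.

Hank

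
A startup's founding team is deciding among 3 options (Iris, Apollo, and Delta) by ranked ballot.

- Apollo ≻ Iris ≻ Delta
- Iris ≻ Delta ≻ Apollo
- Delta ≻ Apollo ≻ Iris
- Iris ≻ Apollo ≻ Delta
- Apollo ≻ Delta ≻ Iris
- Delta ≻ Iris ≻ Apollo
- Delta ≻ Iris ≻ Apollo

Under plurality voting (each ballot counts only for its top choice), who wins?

Delta

First-place vote totals:
  Iris: 2
  Apollo: 2
  Delta: 3
Delta has the most first-place votes.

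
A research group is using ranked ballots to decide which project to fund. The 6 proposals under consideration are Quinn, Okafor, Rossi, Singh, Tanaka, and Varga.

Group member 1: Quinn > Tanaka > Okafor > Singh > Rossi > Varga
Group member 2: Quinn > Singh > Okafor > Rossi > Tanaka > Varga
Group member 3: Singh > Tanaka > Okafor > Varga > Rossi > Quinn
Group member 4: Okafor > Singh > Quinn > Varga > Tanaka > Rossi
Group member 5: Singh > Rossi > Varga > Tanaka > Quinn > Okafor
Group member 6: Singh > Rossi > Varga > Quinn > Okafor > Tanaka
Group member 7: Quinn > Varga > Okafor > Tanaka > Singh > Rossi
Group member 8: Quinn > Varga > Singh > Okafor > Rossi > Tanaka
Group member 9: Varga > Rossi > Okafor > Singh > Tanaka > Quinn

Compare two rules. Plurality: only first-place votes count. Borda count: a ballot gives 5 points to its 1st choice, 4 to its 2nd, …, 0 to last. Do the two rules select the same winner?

No

Plurality first-place counts: Quinn 4, Okafor 1, Rossi 0, Singh 3, Tanaka 0, Varga 1 → Quinn.
Borda totals: Quinn 26, Okafor 23, Rossi 17, Singh 31, Tanaka 15, Varga 23 → Singh.
The two rules disagree: plurality picks Quinn, Borda picks Singh.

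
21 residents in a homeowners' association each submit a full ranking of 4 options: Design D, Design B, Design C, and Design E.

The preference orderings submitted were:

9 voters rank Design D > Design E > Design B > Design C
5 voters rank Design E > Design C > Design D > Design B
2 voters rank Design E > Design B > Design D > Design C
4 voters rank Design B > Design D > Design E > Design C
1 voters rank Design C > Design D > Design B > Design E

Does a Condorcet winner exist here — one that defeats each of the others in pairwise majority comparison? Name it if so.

Design D

Head-to-head results (21 voters total):
Design D vs Design B: Design D wins 15–6.
Design D vs Design C: Design D wins 15–6.
Design D vs Design E: Design D wins 14–7.
Design B vs Design C: Design B wins 15–6.
Design B vs Design E: Design E wins 16–5.
Design C vs Design E: Design E wins 20–1.
Design D beats each rival — Design B (15–6), Design C (15–6), Design E (14–7) — so Design D is the Condorcet winner.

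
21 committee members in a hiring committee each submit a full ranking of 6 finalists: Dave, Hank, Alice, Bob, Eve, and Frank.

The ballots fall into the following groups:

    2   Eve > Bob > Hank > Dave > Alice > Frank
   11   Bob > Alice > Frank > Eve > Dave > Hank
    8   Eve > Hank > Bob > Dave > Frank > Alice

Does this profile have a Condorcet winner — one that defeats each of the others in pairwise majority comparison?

Head-to-head results (21 voters total):
Dave vs Hank: Dave wins 11–10.
Dave vs Alice: Alice wins 11–10.
Dave vs Bob: Bob wins 21–0.
Dave vs Eve: Eve wins 21–0.
Dave vs Frank: Frank wins 11–10.
Hank vs Alice: Alice wins 11–10.
Hank vs Bob: Bob wins 13–8.
Hank vs Eve: Eve wins 21–0.
Hank vs Frank: Frank wins 11–10.
Alice vs Bob: Bob wins 21–0.
Alice vs Eve: Alice wins 11–10.
Alice vs Frank: Alice wins 13–8.
Bob vs Eve: Bob wins 11–10.
Bob vs Frank: Bob wins 21–0.
Eve vs Frank: Frank wins 11–10.
Bob beats each rival — Dave (21–0), Hank (13–8), Alice (21–0), Eve (11–10), Frank (21–0) — so Bob is the Condorcet winner.

Yes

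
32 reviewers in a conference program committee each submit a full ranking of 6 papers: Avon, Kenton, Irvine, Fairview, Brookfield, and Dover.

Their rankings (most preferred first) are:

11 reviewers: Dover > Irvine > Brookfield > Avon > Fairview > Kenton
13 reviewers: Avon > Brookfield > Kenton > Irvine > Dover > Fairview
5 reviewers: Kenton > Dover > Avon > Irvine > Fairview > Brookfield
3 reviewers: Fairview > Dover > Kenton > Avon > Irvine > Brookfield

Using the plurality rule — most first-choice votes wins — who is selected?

Avon

First-place vote totals:
  Avon: 13
  Kenton: 5
  Irvine: 0
  Fairview: 3
  Brookfield: 0
  Dover: 11
Avon has the most first-place votes.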